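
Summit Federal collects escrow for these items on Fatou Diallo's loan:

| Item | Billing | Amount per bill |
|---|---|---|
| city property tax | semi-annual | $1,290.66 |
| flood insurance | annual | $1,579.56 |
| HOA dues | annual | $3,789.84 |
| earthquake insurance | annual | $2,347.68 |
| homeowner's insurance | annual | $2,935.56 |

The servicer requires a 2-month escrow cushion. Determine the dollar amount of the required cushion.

City property tax: $1,290.66 × 2 = $2,581.32/yr
Flood insurance: $1,579.56/yr
HOA dues: $3,789.84/yr
Earthquake insurance: $2,347.68/yr
Homeowner's insurance: $2,935.56/yr
Total annual escrow = $2,581.32 + $1,579.56 + $3,789.84 + $2,347.68 + $2,935.56 = $13,233.96
Monthly = $13,233.96 ÷ 12 = $1,102.83
Reserve = 2 × $1,102.83 = $2,205.66

$2,205.66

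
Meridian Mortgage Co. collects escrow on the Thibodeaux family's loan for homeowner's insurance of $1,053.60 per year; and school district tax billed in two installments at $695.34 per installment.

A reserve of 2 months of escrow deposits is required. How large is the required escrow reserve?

Homeowner's insurance = $1,053.60/yr
School district tax = $695.34 × 2 = $1,390.68/yr
Annual escrow total = $1,053.60 + $1,390.68 = $2,444.28
Per month = $2,444.28 / 12 = $203.69
Cushion = 2 × $203.69 = $407.38

$407.38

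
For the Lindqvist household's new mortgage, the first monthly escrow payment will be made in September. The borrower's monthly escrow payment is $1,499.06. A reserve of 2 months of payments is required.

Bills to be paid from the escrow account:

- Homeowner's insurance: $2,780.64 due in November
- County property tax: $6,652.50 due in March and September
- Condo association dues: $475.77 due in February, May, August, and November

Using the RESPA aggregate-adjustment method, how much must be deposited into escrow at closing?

$9,541.88

Cushion = 2 × $1,499.06 = $2,998.12
Trial balance (start $0, +$1,499.06 each month, − disbursements):
  Sep: +$1,499.06 − $6,652.50 → -$5,153.44
  Oct: +$1,499.06 → -$3,654.38
  Nov: +$1,499.06 − $3,256.41 → -$5,411.73
  Dec: +$1,499.06 → -$3,912.67
  Jan: +$1,499.06 → -$2,413.61
  Feb: +$1,499.06 − $475.77 → -$1,390.32
  Mar: +$1,499.06 − $6,652.50 → -$6,543.76
  Apr: +$1,499.06 → -$5,044.70
  May: +$1,499.06 − $475.77 → -$4,021.41
  Jun: +$1,499.06 → -$2,522.35
  Jul: +$1,499.06 → -$1,023.29
  Aug: +$1,499.06 − $475.77 → $0.00
Lowest trial balance = -$6,543.76 (Mar)
Initial deposit = cushion − low point = $2,998.12 − (-$6,543.76) = $9,541.88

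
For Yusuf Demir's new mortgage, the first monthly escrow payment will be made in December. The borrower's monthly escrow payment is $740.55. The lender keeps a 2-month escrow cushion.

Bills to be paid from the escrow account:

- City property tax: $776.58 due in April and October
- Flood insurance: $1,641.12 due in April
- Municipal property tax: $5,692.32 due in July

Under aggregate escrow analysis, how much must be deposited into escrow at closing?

Cushion = 2 × $740.55 = $1,481.10
Trial balance (start $0, +$740.55 each month, − disbursements):
  Dec: +$740.55 → $740.55
  Jan: +$740.55 → $1,481.10
  Feb: +$740.55 → $2,221.65
  Mar: +$740.55 → $2,962.20
  Apr: +$740.55 − $2,417.70 → $1,285.05
  May: +$740.55 → $2,025.60
  Jun: +$740.55 → $2,766.15
  Jul: +$740.55 − $5,692.32 → -$2,185.62
  Aug: +$740.55 → -$1,445.07
  Sep: +$740.55 → -$704.52
  Oct: +$740.55 − $776.58 → -$740.55
  Nov: +$740.55 → $0.00
Lowest trial balance = -$2,185.62 (Jul)
Initial deposit = cushion − low point = $1,481.10 − (-$2,185.62) = $3,666.72

$3,666.72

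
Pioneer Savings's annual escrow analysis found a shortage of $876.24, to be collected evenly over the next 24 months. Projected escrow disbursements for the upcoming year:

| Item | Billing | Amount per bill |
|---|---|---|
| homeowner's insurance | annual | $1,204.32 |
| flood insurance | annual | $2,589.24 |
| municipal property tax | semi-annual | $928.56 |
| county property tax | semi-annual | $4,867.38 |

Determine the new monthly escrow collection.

Homeowner's insurance: $1,204.32/yr
Flood insurance: $2,589.24/yr
Municipal property tax: $928.56 × 2 = $1,857.12/yr
County property tax: $4,867.38 × 2 = $9,734.76/yr
Combined annual = $1,204.32 + $2,589.24 + $1,857.12 + $9,734.76 = $15,385.44
Base monthly escrow = $15,385.44 / 12 = $1,282.12
Shortage per month = $876.24 ÷ 24 = $36.51
Adjusted monthly = $1,282.12 + $36.51 = $1,318.63

$1,318.63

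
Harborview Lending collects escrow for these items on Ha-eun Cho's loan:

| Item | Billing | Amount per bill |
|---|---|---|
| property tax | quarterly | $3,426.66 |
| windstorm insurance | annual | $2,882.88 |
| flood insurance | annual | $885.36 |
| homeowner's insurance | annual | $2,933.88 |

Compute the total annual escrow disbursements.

$20,408.76

Property tax = $3,426.66 × 4 = $13,706.64 annually
Windstorm insurance = $2,882.88 annually
Flood insurance = $885.36 annually
Homeowner's insurance = $2,933.88 annually
Total per year = $13,706.64 + $2,882.88 + $885.36 + $2,933.88 = $20,408.76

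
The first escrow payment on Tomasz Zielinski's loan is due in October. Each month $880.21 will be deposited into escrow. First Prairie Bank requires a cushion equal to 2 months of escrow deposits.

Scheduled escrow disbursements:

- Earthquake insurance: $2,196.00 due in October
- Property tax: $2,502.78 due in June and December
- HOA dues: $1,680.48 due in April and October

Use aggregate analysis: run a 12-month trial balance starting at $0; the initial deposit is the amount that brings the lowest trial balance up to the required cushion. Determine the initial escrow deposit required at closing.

$5,499.05

Cushion = 2 × $880.21 = $1,760.42
Trial balance (start $0, +$880.21 each month, − disbursements):
  Oct: +$880.21 − $3,876.48 → -$2,996.27
  Nov: +$880.21 → -$2,116.06
  Dec: +$880.21 − $2,502.78 → -$3,738.63
  Jan: +$880.21 → -$2,858.42
  Feb: +$880.21 → -$1,978.21
  Mar: +$880.21 → -$1,098.00
  Apr: +$880.21 − $1,680.48 → -$1,898.27
  May: +$880.21 → -$1,018.06
  Jun: +$880.21 − $2,502.78 → -$2,640.63
  Jul: +$880.21 → -$1,760.42
  Aug: +$880.21 → -$880.21
  Sep: +$880.21 → $0.00
Lowest trial balance = -$3,738.63 (Dec)
Initial deposit = cushion − low point = $1,760.42 − (-$3,738.63) = $5,499.05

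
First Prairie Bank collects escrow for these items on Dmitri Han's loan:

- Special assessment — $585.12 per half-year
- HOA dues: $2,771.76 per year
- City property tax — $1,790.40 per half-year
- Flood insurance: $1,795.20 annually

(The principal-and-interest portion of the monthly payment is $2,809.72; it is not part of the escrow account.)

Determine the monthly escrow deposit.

Special assessment: $585.12 × 2 = $1,170.24 annually
HOA dues: $2,771.76 annually
City property tax: $1,790.40 × 2 = $3,580.80 annually
Flood insurance: $1,795.20 annually
Total per year = $1,170.24 + $2,771.76 + $3,580.80 + $1,795.20 = $9,318.00
Per month = $9,318.00 ÷ 12 = $776.50

$776.50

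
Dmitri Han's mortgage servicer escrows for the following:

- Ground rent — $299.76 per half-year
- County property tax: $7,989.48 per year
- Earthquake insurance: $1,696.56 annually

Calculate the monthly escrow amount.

Ground rent: $299.76 × 2 = $599.52
County property tax: $7,989.48
Earthquake insurance: $1,696.56
Yearly total = $10,285.56
Monthly = $10,285.56 / 12 = $857.13

$857.13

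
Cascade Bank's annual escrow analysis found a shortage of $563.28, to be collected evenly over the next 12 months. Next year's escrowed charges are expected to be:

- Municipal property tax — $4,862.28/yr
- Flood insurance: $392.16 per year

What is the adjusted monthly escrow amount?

Municipal property tax: $4,862.28
Flood insurance: $392.16
Yearly total = $4,862.28 + $392.16 = $5,254.44
Monthly escrow = $5,254.44 ÷ 12 = $437.87
Monthly shortage recovery: $563.28 ÷ 12 = $46.94
New monthly escrow = $437.87 + $46.94 = $484.81

$484.81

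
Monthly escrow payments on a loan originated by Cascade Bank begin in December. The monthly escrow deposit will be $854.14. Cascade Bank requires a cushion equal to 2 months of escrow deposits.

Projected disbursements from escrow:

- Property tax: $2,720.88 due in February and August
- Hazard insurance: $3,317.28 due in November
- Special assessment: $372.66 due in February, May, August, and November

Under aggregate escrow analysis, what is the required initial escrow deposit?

Cushion = 2 × $854.14 = $1,708.28
Trial balance (start $0, +$854.14 each month, − disbursements):
  Dec: +$854.14 → $854.14
  Jan: +$854.14 → $1,708.28
  Feb: +$854.14 − $3,093.54 → -$531.12
  Mar: +$854.14 → $323.02
  Apr: +$854.14 → $1,177.16
  May: +$854.14 − $372.66 → $1,658.64
  Jun: +$854.14 → $2,512.78
  Jul: +$854.14 → $3,366.92
  Aug: +$854.14 − $3,093.54 → $1,127.52
  Sep: +$854.14 → $1,981.66
  Oct: +$854.14 → $2,835.80
  Nov: +$854.14 − $3,689.94 → $0.00
Lowest trial balance = -$531.12 (Feb)
Initial deposit = cushion − low point = $1,708.28 − (-$531.12) = $2,239.40

$2,239.40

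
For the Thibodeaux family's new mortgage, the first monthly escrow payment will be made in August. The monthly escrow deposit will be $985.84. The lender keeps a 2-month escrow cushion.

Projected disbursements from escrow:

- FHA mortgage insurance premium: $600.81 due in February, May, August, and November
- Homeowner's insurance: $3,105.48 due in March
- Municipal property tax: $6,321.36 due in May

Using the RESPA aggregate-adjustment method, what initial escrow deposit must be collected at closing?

Cushion = 2 × $985.84 = $1,971.68
Trial balance (start $0, +$985.84 each month, − disbursements):
  Aug: +$985.84 − $600.81 → $385.03
  Sep: +$985.84 → $1,370.87
  Oct: +$985.84 → $2,356.71
  Nov: +$985.84 − $600.81 → $2,741.74
  Dec: +$985.84 → $3,727.58
  Jan: +$985.84 → $4,713.42
  Feb: +$985.84 − $600.81 → $5,098.45
  Mar: +$985.84 − $3,105.48 → $2,978.81
  Apr: +$985.84 → $3,964.65
  May: +$985.84 − $6,922.17 → -$1,971.68
  Jun: +$985.84 → -$985.84
  Jul: +$985.84 → $0.00
Lowest trial balance = -$1,971.68 (May)
Initial deposit = cushion − low point = $1,971.68 − (-$1,971.68) = $3,943.36

$3,943.36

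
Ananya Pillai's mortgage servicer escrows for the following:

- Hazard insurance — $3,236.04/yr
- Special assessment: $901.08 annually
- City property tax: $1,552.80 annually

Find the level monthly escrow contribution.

Hazard insurance = $3,236.04
Special assessment = $901.08
City property tax = $1,552.80
Total annual escrow = $3,236.04 + $901.08 + $1,552.80 = $5,689.92
Per month = $5,689.92 ÷ 12 = $474.16

$474.16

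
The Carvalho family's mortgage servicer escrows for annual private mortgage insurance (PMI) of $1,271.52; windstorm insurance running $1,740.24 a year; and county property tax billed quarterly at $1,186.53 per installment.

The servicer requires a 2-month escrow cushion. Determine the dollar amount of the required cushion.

Private mortgage insurance (PMI) = $1,271.52 annually
Windstorm insurance = $1,740.24 annually
County property tax = $1,186.53 × 4 = $4,746.12 annually
Yearly total = $1,271.52 + $1,740.24 + $4,746.12 = $7,757.88
Monthly = $7,757.88 ÷ 12 = $646.49
Cushion = 2 × $646.49 = $1,292.98

$1,292.98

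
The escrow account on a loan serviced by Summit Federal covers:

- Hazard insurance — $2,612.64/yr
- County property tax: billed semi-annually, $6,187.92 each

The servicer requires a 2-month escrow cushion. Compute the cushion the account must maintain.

$2,498.08

Hazard insurance = $2,612.64
County property tax = $6,187.92 × 2 = $12,375.84
Annual escrow total = $14,988.48
Per month = $14,988.48 ÷ 12 = $1,249.04
Reserve = 2 × $1,249.04 = $2,498.08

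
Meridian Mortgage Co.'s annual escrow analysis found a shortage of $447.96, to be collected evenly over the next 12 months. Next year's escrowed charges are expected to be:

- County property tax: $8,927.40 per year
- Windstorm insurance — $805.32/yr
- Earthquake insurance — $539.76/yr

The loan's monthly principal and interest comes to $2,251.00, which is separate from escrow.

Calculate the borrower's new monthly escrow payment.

County property tax = $8,927.40/yr
Windstorm insurance = $805.32/yr
Earthquake insurance = $539.76/yr
Yearly total = $8,927.40 + $805.32 + $539.76 = $10,272.48
Base monthly escrow = $10,272.48 ÷ 12 = $856.04
Shortage spread = $447.96 ÷ 12 = $37.33/mo
New monthly escrow = $856.04 + $37.33 = $893.37

$893.37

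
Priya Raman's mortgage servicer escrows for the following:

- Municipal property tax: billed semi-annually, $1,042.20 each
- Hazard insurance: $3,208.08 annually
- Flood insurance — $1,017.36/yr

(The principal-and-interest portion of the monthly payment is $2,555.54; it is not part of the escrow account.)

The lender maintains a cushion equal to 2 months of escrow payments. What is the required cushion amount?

$1,051.64

Municipal property tax: $1,042.20 × 2 = $2,084.40
Hazard insurance: $3,208.08
Flood insurance: $1,017.36
Yearly total = $2,084.40 + $3,208.08 + $1,017.36 = $6,309.84
Per month = $6,309.84 / 12 = $525.82
Reserve = 2 × $525.82 = $1,051.64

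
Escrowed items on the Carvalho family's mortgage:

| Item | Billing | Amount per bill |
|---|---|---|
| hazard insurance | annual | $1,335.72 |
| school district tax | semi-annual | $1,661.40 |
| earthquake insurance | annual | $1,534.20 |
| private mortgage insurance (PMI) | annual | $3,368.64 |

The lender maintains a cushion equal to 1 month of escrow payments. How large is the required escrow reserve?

Hazard insurance — $1,335.72 annually
School district tax — $1,661.40 × 2 = $3,322.80 annually
Earthquake insurance — $1,534.20 annually
Private mortgage insurance (PMI) — $3,368.64 annually
Total annual escrow = $9,561.36
Per month = $9,561.36 ÷ 12 = $796.78
Required cushion = 1 × $796.78 = $796.78

$796.78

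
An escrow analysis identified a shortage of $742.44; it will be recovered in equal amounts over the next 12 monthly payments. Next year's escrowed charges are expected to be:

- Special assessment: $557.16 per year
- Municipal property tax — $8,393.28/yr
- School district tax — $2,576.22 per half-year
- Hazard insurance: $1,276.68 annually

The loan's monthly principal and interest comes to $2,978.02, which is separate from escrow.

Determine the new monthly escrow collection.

$1,343.50

Special assessment = $557.16
Municipal property tax = $8,393.28
School district tax = $2,576.22 × 2 = $5,152.44
Hazard insurance = $1,276.68
Annual escrow total = $557.16 + $8,393.28 + $5,152.44 + $1,276.68 = $15,379.56
Per month = $15,379.56 ÷ 12 = $1,281.63
Monthly shortage recovery: $742.44 / 12 = $61.87
New monthly escrow = $1,281.63 + $61.87 = $1,343.50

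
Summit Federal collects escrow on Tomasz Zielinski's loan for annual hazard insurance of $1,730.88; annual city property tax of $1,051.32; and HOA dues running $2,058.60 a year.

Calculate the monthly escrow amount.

$403.40

Hazard insurance = $1,730.88
City property tax = $1,051.32
HOA dues = $2,058.60
Annual escrow total = $4,840.80
Monthly escrow = $4,840.80 / 12 = $403.40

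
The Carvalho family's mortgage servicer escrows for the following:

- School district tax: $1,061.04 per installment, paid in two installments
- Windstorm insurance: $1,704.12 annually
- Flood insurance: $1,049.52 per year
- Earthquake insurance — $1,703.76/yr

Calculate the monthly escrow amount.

School district tax: $1,061.04 × 2 = $2,122.08/yr
Windstorm insurance: $1,704.12/yr
Flood insurance: $1,049.52/yr
Earthquake insurance: $1,703.76/yr
Total per year = $2,122.08 + $1,704.12 + $1,049.52 + $1,703.76 = $6,579.48
Monthly = $6,579.48 ÷ 12 = $548.29

$548.29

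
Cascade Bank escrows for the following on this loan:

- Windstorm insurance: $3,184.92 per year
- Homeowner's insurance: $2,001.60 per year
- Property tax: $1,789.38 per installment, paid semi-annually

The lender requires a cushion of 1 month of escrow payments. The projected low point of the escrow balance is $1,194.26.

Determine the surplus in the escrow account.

Windstorm insurance = $3,184.92 annually
Homeowner's insurance = $2,001.60 annually
Property tax = $1,789.38 × 2 = $3,578.76 annually
Total per year = $8,765.28
Monthly = $8,765.28 ÷ 12 = $730.44
Required cushion = 1 × $730.44 = $730.44
Excess over cushion: $1,194.26 − $730.44 = $463.82

$463.82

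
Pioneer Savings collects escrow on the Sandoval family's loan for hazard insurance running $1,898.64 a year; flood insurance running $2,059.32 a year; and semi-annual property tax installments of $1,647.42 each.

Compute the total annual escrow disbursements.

Hazard insurance: $1,898.64
Flood insurance: $2,059.32
Property tax: $1,647.42 × 2 = $3,294.84
Total annual escrow = $1,898.64 + $2,059.32 + $3,294.84 = $7,252.80

$7,252.80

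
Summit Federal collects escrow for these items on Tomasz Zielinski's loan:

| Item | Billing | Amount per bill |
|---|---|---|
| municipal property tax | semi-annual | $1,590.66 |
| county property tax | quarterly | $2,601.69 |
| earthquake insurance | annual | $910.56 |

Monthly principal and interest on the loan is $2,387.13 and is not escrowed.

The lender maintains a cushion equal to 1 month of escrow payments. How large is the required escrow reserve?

Municipal property tax — $1,590.66 × 2 = $3,181.32 annually
County property tax — $2,601.69 × 4 = $10,406.76 annually
Earthquake insurance — $910.56 annually
Combined annual = $3,181.32 + $10,406.76 + $910.56 = $14,498.64
Monthly = $14,498.64 ÷ 12 = $1,208.22
Required cushion = 1 × $1,208.22 = $1,208.22

$1,208.22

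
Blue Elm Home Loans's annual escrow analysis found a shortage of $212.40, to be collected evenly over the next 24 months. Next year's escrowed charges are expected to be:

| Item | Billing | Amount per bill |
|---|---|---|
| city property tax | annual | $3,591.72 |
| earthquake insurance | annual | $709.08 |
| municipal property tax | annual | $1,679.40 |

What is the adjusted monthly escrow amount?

City property tax = $3,591.72 annually
Earthquake insurance = $709.08 annually
Municipal property tax = $1,679.40 annually
Total per year = $3,591.72 + $709.08 + $1,679.40 = $5,980.20
Per month = $5,980.20 ÷ 12 = $498.35
Monthly shortage recovery: $212.40 ÷ 24 = $8.85
Adjusted monthly = $498.35 + $8.85 = $507.20

$507.20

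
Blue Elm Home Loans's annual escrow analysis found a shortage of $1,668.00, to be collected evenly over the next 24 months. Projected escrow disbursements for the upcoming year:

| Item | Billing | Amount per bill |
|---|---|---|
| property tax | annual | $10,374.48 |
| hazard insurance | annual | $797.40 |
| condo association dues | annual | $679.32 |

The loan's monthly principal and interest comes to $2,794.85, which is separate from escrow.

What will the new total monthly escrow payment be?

Property tax = $10,374.48 per year
Hazard insurance = $797.40 per year
Condo association dues = $679.32 per year
Annual escrow total = $11,851.20
Base monthly escrow = $11,851.20 ÷ 12 = $987.60
Shortage per month = $1,668.00 ÷ 24 = $69.50
New monthly escrow = $987.60 + $69.50 = $1,057.10

$1,057.10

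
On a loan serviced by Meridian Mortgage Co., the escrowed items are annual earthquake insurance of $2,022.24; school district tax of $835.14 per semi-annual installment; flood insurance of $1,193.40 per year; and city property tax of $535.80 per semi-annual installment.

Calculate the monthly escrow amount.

$496.46

Earthquake insurance: $2,022.24 annually
School district tax: $835.14 × 2 = $1,670.28 annually
Flood insurance: $1,193.40 annually
City property tax: $535.80 × 2 = $1,071.60 annually
Yearly total = $2,022.24 + $1,670.28 + $1,193.40 + $1,071.60 = $5,957.52
Base monthly escrow = $5,957.52 / 12 = $496.46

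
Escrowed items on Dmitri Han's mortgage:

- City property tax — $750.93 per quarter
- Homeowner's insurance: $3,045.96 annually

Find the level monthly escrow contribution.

City property tax — $750.93 × 4 = $3,003.72
Homeowner's insurance — $3,045.96
Yearly total = $3,003.72 + $3,045.96 = $6,049.68
Base monthly escrow = $6,049.68 ÷ 12 = $504.14

$504.14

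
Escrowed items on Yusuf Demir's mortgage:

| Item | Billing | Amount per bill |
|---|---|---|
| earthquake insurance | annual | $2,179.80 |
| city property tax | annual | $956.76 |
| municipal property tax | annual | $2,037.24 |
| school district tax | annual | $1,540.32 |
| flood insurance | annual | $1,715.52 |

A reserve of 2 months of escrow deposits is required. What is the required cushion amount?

$1,404.94

Earthquake insurance: $2,179.80 per year
City property tax: $956.76 per year
Municipal property tax: $2,037.24 per year
School district tax: $1,540.32 per year
Flood insurance: $1,715.52 per year
Yearly total = $2,179.80 + $956.76 + $2,037.24 + $1,540.32 + $1,715.52 = $8,429.64
Base monthly escrow = $8,429.64 ÷ 12 = $702.47
Required cushion = 2 × $702.47 = $1,404.94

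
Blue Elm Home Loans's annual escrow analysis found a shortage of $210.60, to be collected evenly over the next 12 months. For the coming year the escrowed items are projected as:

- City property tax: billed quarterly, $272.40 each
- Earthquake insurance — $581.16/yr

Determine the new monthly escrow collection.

$156.78

City property tax — $272.40 × 4 = $1,089.60/yr
Earthquake insurance — $581.16/yr
Total annual escrow = $1,089.60 + $581.16 = $1,670.76
Per month = $1,670.76 ÷ 12 = $139.23
Shortage spread = $210.60 / 12 = $17.55/mo
New monthly escrow = $139.23 + $17.55 = $156.78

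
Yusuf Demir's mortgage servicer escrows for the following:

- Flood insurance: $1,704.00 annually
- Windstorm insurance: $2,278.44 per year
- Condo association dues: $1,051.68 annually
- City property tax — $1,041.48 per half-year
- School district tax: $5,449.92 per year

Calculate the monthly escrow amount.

$1,047.25

Flood insurance — $1,704.00/yr
Windstorm insurance — $2,278.44/yr
Condo association dues — $1,051.68/yr
City property tax — $1,041.48 × 2 = $2,082.96/yr
School district tax — $5,449.92/yr
Combined annual = $1,704.00 + $2,278.44 + $1,051.68 + $2,082.96 + $5,449.92 = $12,567.00
Monthly escrow = $12,567.00 / 12 = $1,047.25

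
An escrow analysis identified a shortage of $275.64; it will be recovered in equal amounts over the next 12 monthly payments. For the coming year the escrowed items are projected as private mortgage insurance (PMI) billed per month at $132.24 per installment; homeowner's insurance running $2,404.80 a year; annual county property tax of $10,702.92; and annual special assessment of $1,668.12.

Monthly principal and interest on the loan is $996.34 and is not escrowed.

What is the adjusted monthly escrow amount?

$1,386.53

Private mortgage insurance (PMI) = $132.24 × 12 = $1,586.88 annually
Homeowner's insurance = $2,404.80 annually
County property tax = $10,702.92 annually
Special assessment = $1,668.12 annually
Total per year = $1,586.88 + $2,404.80 + $10,702.92 + $1,668.12 = $16,362.72
Monthly escrow = $16,362.72 ÷ 12 = $1,363.56
Shortage spread = $275.64 / 12 = $22.97/mo
Adjusted monthly = $1,363.56 + $22.97 = $1,386.53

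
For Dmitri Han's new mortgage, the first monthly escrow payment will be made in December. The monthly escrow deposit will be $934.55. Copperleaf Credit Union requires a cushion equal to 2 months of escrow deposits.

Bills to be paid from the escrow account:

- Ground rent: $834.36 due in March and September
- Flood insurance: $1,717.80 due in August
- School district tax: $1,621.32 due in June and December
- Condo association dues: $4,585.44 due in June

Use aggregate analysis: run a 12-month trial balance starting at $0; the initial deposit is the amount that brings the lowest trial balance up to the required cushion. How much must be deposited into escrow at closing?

Cushion = 2 × $934.55 = $1,869.10
Trial balance (start $0, +$934.55 each month, − disbursements):
  Dec: +$934.55 − $1,621.32 → -$686.77
  Jan: +$934.55 → $247.78
  Feb: +$934.55 → $1,182.33
  Mar: +$934.55 − $834.36 → $1,282.52
  Apr: +$934.55 → $2,217.07
  May: +$934.55 → $3,151.62
  Jun: +$934.55 − $6,206.76 → -$2,120.59
  Jul: +$934.55 → -$1,186.04
  Aug: +$934.55 − $1,717.80 → -$1,969.29
  Sep: +$934.55 − $834.36 → -$1,869.10
  Oct: +$934.55 → -$934.55
  Nov: +$934.55 → $0.00
Lowest trial balance = -$2,120.59 (Jun)
Initial deposit = cushion − low point = $1,869.10 − (-$2,120.59) = $3,989.69

$3,989.69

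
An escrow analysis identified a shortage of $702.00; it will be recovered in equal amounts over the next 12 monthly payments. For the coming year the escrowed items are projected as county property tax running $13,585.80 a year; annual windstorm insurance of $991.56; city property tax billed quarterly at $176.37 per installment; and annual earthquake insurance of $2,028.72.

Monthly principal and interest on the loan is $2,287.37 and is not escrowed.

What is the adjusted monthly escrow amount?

County property tax: $13,585.80
Windstorm insurance: $991.56
City property tax: $176.37 × 4 = $705.48
Earthquake insurance: $2,028.72
Total annual escrow = $17,311.56
Per month = $17,311.56 ÷ 12 = $1,442.63
Shortage spread = $702.00 / 12 = $58.50/mo
New monthly escrow = $1,442.63 + $58.50 = $1,501.13

$1,501.13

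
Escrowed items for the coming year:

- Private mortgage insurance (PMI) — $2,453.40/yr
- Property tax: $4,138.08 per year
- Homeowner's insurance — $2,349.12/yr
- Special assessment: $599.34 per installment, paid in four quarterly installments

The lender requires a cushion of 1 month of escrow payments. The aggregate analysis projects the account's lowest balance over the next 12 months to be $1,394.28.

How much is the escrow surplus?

$449.45

Private mortgage insurance (PMI) — $2,453.40
Property tax — $4,138.08
Homeowner's insurance — $2,349.12
Special assessment — $599.34 × 4 = $2,397.36
Total per year = $11,337.96
Per month = $11,337.96 ÷ 12 = $944.83
Cushion = 1 × $944.83 = $944.83
Surplus = $1,394.28 − $944.83 = $449.45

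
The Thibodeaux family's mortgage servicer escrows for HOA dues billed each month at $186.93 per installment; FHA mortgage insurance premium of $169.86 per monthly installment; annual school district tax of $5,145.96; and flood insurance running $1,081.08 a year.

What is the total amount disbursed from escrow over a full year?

$10,508.52

HOA dues — $186.93 × 12 = $2,243.16 annually
FHA mortgage insurance premium — $169.86 × 12 = $2,038.32 annually
School district tax — $5,145.96 annually
Flood insurance — $1,081.08 annually
Annual escrow total = $2,243.16 + $2,038.32 + $5,145.96 + $1,081.08 = $10,508.52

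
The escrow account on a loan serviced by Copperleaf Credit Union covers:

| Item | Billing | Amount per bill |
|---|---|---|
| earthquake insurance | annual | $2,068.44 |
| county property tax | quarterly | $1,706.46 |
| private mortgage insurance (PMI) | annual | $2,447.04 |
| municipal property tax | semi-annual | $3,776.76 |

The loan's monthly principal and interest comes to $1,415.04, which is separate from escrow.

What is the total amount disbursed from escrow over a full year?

Earthquake insurance — $2,068.44
County property tax — $1,706.46 × 4 = $6,825.84
Private mortgage insurance (PMI) — $2,447.04
Municipal property tax — $3,776.76 × 2 = $7,553.52
Yearly total = $2,068.44 + $6,825.84 + $2,447.04 + $7,553.52 = $18,894.84

$18,894.84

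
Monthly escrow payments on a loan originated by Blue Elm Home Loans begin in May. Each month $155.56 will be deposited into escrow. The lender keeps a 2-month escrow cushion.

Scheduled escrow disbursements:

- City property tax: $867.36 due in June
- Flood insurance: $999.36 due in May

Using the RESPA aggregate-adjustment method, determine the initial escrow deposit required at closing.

$1,866.72

Cushion = 2 × $155.56 = $311.12
Trial balance (start $0, +$155.56 each month, − disbursements):
  May: +$155.56 − $999.36 → -$843.80
  Jun: +$155.56 − $867.36 → -$1,555.60
  Jul: +$155.56 → -$1,400.04
  Aug: +$155.56 → -$1,244.48
  Sep: +$155.56 → -$1,088.92
  Oct: +$155.56 → -$933.36
  Nov: +$155.56 → -$777.80
  Dec: +$155.56 → -$622.24
  Jan: +$155.56 → -$466.68
  Feb: +$155.56 → -$311.12
  Mar: +$155.56 → -$155.56
  Apr: +$155.56 → $0.00
Lowest trial balance = -$1,555.60 (Jun)
Initial deposit = cushion − low point = $311.12 − (-$1,555.60) = $1,866.72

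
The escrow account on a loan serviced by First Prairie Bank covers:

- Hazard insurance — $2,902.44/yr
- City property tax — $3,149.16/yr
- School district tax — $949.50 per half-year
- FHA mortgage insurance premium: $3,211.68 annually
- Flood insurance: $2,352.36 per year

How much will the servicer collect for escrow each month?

$1,126.22

Hazard insurance — $2,902.44/yr
City property tax — $3,149.16/yr
School district tax — $949.50 × 2 = $1,899.00/yr
FHA mortgage insurance premium — $3,211.68/yr
Flood insurance — $2,352.36/yr
Total per year = $13,514.64
Per month = $13,514.64 ÷ 12 = $1,126.22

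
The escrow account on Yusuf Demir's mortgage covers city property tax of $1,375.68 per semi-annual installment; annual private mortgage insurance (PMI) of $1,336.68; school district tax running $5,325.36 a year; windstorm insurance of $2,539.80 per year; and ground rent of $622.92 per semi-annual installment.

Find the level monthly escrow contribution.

$1,099.92

City property tax = $1,375.68 × 2 = $2,751.36 annually
Private mortgage insurance (PMI) = $1,336.68 annually
School district tax = $5,325.36 annually
Windstorm insurance = $2,539.80 annually
Ground rent = $622.92 × 2 = $1,245.84 annually
Total annual escrow = $2,751.36 + $1,336.68 + $5,325.36 + $2,539.80 + $1,245.84 = $13,199.04
Monthly = $13,199.04 ÷ 12 = $1,099.92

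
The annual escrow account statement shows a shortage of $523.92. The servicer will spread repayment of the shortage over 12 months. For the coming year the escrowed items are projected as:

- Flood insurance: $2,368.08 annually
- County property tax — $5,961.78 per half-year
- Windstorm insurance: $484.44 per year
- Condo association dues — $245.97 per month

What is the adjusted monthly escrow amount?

$1,520.97

Flood insurance = $2,368.08 annually
County property tax = $5,961.78 × 2 = $11,923.56 annually
Windstorm insurance = $484.44 annually
Condo association dues = $245.97 × 12 = $2,951.64 annually
Total annual escrow = $2,368.08 + $11,923.56 + $484.44 + $2,951.64 = $17,727.72
Monthly = $17,727.72 ÷ 12 = $1,477.31
Monthly shortage recovery: $523.92 / 12 = $43.66
New monthly escrow = $1,477.31 + $43.66 = $1,520.97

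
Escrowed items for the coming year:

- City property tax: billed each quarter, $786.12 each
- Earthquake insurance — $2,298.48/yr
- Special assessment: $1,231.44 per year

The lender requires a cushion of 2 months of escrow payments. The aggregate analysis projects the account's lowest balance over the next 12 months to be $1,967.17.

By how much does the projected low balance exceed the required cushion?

City property tax: $786.12 × 4 = $3,144.48/yr
Earthquake insurance: $2,298.48/yr
Special assessment: $1,231.44/yr
Total per year = $6,674.40
Base monthly escrow = $6,674.40 ÷ 12 = $556.20
Required cushion = 2 × $556.20 = $1,112.40
Surplus = $1,967.17 − $1,112.40 = $854.77

$854.77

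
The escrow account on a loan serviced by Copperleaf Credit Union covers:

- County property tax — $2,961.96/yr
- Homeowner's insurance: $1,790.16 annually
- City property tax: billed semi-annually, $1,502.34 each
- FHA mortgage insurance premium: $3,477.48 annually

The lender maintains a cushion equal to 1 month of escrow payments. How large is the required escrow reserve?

$936.19

County property tax — $2,961.96/yr
Homeowner's insurance — $1,790.16/yr
City property tax — $1,502.34 × 2 = $3,004.68/yr
FHA mortgage insurance premium — $3,477.48/yr
Annual escrow total = $11,234.28
Monthly = $11,234.28 / 12 = $936.19
Required cushion = 1 × $936.19 = $936.19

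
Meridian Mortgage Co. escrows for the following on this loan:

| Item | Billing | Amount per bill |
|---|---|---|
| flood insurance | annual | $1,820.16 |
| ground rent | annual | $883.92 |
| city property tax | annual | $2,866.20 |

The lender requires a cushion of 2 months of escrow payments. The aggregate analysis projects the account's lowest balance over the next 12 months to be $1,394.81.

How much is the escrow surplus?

$466.43

Flood insurance — $1,820.16 annually
Ground rent — $883.92 annually
City property tax — $2,866.20 annually
Annual escrow total = $5,570.28
Per month = $5,570.28 / 12 = $464.19
Cushion = 2 × $464.19 = $928.38
Excess over cushion: $1,394.81 − $928.38 = $466.43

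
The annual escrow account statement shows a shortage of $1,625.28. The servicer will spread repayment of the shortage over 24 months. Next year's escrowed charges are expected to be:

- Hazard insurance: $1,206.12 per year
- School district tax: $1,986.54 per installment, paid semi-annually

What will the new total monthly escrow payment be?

$499.32

Hazard insurance — $1,206.12/yr
School district tax — $1,986.54 × 2 = $3,973.08/yr
Annual escrow total = $1,206.12 + $3,973.08 = $5,179.20
Monthly escrow = $5,179.20 ÷ 12 = $431.60
Shortage per month = $1,625.28 / 24 = $67.72
New monthly escrow = $431.60 + $67.72 = $499.32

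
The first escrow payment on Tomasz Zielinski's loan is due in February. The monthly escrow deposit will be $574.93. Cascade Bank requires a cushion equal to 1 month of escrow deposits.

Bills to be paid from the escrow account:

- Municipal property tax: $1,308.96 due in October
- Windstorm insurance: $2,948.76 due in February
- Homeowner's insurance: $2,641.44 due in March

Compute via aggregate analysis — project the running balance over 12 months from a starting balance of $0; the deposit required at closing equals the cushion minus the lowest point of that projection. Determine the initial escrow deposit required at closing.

$5,015.27

Cushion = 1 × $574.93 = $574.93
Trial balance (start $0, +$574.93 each month, − disbursements):
  Feb: +$574.93 − $2,948.76 → -$2,373.83
  Mar: +$574.93 − $2,641.44 → -$4,440.34
  Apr: +$574.93 → -$3,865.41
  May: +$574.93 → -$3,290.48
  Jun: +$574.93 → -$2,715.55
  Jul: +$574.93 → -$2,140.62
  Aug: +$574.93 → -$1,565.69
  Sep: +$574.93 → -$990.76
  Oct: +$574.93 − $1,308.96 → -$1,724.79
  Nov: +$574.93 → -$1,149.86
  Dec: +$574.93 → -$574.93
  Jan: +$574.93 → $0.00
Lowest trial balance = -$4,440.34 (Mar)
Initial deposit = cushion − low point = $574.93 − (-$4,440.34) = $5,015.27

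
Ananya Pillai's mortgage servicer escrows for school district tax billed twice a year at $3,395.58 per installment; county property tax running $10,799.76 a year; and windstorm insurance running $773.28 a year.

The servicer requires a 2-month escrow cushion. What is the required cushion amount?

School district tax = $3,395.58 × 2 = $6,791.16 per year
County property tax = $10,799.76 per year
Windstorm insurance = $773.28 per year
Combined annual = $6,791.16 + $10,799.76 + $773.28 = $18,364.20
Per month = $18,364.20 / 12 = $1,530.35
Required cushion = 2 × $1,530.35 = $3,060.70

$3,060.70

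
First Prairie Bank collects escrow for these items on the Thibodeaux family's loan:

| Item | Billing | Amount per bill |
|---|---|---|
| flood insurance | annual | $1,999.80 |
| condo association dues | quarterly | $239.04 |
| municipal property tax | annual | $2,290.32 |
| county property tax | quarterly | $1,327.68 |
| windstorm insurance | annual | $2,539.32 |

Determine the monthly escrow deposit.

$1,091.36

Flood insurance = $1,999.80/yr
Condo association dues = $239.04 × 4 = $956.16/yr
Municipal property tax = $2,290.32/yr
County property tax = $1,327.68 × 4 = $5,310.72/yr
Windstorm insurance = $2,539.32/yr
Annual escrow total = $1,999.80 + $956.16 + $2,290.32 + $5,310.72 + $2,539.32 = $13,096.32
Per month = $13,096.32 ÷ 12 = $1,091.36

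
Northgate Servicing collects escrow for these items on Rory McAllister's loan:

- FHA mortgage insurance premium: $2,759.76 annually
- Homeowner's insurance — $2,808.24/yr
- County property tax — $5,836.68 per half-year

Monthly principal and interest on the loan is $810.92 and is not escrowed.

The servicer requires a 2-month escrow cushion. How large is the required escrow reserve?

FHA mortgage insurance premium: $2,759.76 annually
Homeowner's insurance: $2,808.24 annually
County property tax: $5,836.68 × 2 = $11,673.36 annually
Yearly total = $2,759.76 + $2,808.24 + $11,673.36 = $17,241.36
Per month = $17,241.36 / 12 = $1,436.78
Reserve = 2 × $1,436.78 = $2,873.56

$2,873.56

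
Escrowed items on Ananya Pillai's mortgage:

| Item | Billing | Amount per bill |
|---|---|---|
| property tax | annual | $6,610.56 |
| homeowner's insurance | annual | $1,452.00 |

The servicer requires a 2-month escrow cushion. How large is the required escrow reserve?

Property tax = $6,610.56
Homeowner's insurance = $1,452.00
Total annual escrow = $6,610.56 + $1,452.00 = $8,062.56
Monthly escrow = $8,062.56 / 12 = $671.88
Required cushion = 2 × $671.88 = $1,343.76

$1,343.76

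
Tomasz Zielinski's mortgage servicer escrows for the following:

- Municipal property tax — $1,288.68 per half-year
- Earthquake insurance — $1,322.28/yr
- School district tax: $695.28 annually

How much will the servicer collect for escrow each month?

Municipal property tax — $1,288.68 × 2 = $2,577.36 annually
Earthquake insurance — $1,322.28 annually
School district tax — $695.28 annually
Total annual escrow = $2,577.36 + $1,322.28 + $695.28 = $4,594.92
Monthly = $4,594.92 / 12 = $382.91

$382.91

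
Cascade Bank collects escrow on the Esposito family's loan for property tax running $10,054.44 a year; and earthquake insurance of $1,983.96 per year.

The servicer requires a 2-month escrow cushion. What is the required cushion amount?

Property tax — $10,054.44
Earthquake insurance — $1,983.96
Total annual escrow = $12,038.40
Per month = $12,038.40 / 12 = $1,003.20
Cushion = 2 × $1,003.20 = $2,006.40

$2,006.40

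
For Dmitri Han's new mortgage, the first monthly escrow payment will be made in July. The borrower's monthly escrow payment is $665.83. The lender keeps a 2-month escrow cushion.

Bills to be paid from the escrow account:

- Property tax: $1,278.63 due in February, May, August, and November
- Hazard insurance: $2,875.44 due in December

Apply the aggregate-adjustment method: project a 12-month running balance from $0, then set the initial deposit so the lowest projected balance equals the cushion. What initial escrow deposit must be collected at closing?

Cushion = 2 × $665.83 = $1,331.66
Trial balance (start $0, +$665.83 each month, − disbursements):
  Jul: +$665.83 → $665.83
  Aug: +$665.83 − $1,278.63 → $53.03
  Sep: +$665.83 → $718.86
  Oct: +$665.83 → $1,384.69
  Nov: +$665.83 − $1,278.63 → $771.89
  Dec: +$665.83 − $2,875.44 → -$1,437.72
  Jan: +$665.83 → -$771.89
  Feb: +$665.83 − $1,278.63 → -$1,384.69
  Mar: +$665.83 → -$718.86
  Apr: +$665.83 → -$53.03
  May: +$665.83 − $1,278.63 → -$665.83
  Jun: +$665.83 → $0.00
Lowest trial balance = -$1,437.72 (Dec)
Initial deposit = cushion − low point = $1,331.66 − (-$1,437.72) = $2,769.38

$2,769.38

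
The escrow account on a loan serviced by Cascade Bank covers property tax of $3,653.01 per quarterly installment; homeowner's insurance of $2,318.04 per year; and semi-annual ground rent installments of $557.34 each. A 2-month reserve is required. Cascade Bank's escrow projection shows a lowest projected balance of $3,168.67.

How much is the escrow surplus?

Property tax: $3,653.01 × 4 = $14,612.04 annually
Homeowner's insurance: $2,318.04 annually
Ground rent: $557.34 × 2 = $1,114.68 annually
Combined annual = $18,044.76
Per month = $18,044.76 / 12 = $1,503.73
Required cushion = 2 × $1,503.73 = $3,007.46
Excess over cushion: $3,168.67 − $3,007.46 = $161.21

$161.21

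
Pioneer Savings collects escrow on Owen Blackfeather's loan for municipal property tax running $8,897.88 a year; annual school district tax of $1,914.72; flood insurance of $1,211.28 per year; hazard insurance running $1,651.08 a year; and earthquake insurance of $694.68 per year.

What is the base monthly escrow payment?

Municipal property tax: $8,897.88
School district tax: $1,914.72
Flood insurance: $1,211.28
Hazard insurance: $1,651.08
Earthquake insurance: $694.68
Total per year = $14,369.64
Monthly = $14,369.64 / 12 = $1,197.47

$1,197.47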